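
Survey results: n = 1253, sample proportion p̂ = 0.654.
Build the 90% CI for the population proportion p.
(0.632, 0.676)

Proportion CI:
SE = √(p̂(1-p̂)/n) = √(0.654 · 0.346 / 1253) = 0.01344

z* = 1.645
Margin = z* · SE = 1.645 · 0.01344 = 0.0221

CI: 0.654 ± 0.0221 = (0.632, 0.676)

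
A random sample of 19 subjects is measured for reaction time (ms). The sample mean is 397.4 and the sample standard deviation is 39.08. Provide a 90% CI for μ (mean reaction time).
(381.85, 412.95)

t-interval (σ unknown):
df = n - 1 = 18
t* = 1.734 for 90% confidence

Margin of error = t* · s/√n = 1.734 · 39.08/√19 = 15.55

CI: (381.85, 412.95)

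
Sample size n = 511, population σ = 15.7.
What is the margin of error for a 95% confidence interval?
Margin of error = 1.36

Margin of error = z* · σ/√n
= 1.960 · 15.7/√511
= 1.960 · 15.7/22.6053
= 1.36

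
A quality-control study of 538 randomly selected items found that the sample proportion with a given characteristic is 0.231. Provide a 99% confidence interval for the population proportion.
(0.184, 0.278)

Proportion CI:
SE = √(p̂(1-p̂)/n) = √(0.231 · 0.769 / 538) = 0.01817

z* = 2.576
Margin = z* · SE = 2.576 · 0.01817 = 0.0468

CI: 0.231 ± 0.0468 = (0.184, 0.278)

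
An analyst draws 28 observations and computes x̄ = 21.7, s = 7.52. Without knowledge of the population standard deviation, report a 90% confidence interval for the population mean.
(19.28, 24.12)

t-interval (σ unknown):
df = n - 1 = 27
t* = 1.703 for 90% confidence

Margin of error = t* · s/√n = 1.703 · 7.52/√28 = 2.42

CI: (19.28, 24.12)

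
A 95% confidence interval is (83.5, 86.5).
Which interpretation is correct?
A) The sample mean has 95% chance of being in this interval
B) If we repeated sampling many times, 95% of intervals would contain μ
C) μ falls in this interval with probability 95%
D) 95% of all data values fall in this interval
B

A) Wrong — x̄ is observed and sits in the interval by construction.
B) Correct — this is the frequentist long-run coverage interpretation.
C) Wrong — μ is fixed; the randomness lives in the interval, not in μ.
D) Wrong — a CI is about the parameter μ, not individual data values.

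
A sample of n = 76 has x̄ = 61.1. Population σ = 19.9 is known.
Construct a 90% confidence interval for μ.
(57.34, 64.86)

z-interval (σ known):
z* = 1.645 for 90% confidence

Margin of error = z* · σ/√n = 1.645 · 19.9/√76 = 3.76

CI: (61.1 - 3.76, 61.1 + 3.76) = (57.34, 64.86)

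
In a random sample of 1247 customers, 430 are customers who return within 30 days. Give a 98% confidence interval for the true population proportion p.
(0.314, 0.376)

Proportion CI:
p̂ = 430/1247 = 0.34483
SE = √(p̂(1-p̂)/n) = √(0.34483 · 0.65517 / 1247) = 0.01346

z* = 2.326
Margin = z* · SE = 2.326 · 0.01346 = 0.0313

CI: 0.34483 ± 0.0313 = (0.314, 0.376)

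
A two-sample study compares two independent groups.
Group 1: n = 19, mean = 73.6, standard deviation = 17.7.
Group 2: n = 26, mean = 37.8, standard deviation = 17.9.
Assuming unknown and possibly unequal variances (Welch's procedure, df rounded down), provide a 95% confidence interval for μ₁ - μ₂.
(24.94, 46.66)

Difference: x̄₁ - x̄₂ = 35.80
SE = √(s₁²/n₁ + s₂²/n₂) = √(17.7²/19 + 17.9²/26) = 5.3677
df = 39.20 → 39 (Welch–Satterthwaite, rounded down)
t* = 2.023

CI: 35.80 ± 2.023 · 5.3677 = 35.80 ± 10.86 = (24.94, 46.66)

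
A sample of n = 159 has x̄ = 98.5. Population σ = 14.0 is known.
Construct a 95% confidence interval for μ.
(96.32, 100.68)

z-interval (σ known):
z* = 1.960 for 95% confidence

Margin of error = z* · σ/√n = 1.960 · 14.0/√159 = 2.18

CI: (98.5 - 2.18, 98.5 + 2.18) = (96.32, 100.68)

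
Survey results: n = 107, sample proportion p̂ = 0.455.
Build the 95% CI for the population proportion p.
(0.361, 0.549)

Proportion CI:
SE = √(p̂(1-p̂)/n) = √(0.455 · 0.545 / 107) = 0.04814

z* = 1.960
Margin = z* · SE = 1.960 · 0.04814 = 0.0944

CI: 0.455 ± 0.0944 = (0.361, 0.549)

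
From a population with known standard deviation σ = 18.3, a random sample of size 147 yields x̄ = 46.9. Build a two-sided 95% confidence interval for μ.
(43.94, 49.86)

z-interval (σ known):
z* = 1.960 for 95% confidence

Margin of error = z* · σ/√n = 1.960 · 18.3/√147 = 2.96

CI: (46.9 - 2.96, 46.9 + 2.96) = (43.94, 49.86)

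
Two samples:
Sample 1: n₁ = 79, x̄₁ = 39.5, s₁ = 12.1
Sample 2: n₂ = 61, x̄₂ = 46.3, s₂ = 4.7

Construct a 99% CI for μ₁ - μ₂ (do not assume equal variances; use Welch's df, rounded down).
(-10.70, -2.90)

Difference: x̄₁ - x̄₂ = -6.80
SE = √(s₁²/n₁ + s₂²/n₂) = √(12.1²/79 + 4.7²/61) = 1.4884
df = 106.19 → 106 (Welch–Satterthwaite, rounded down)
t* = 2.623

CI: -6.80 ± 2.623 · 1.4884 = -6.80 ± 3.90 = (-10.70, -2.90)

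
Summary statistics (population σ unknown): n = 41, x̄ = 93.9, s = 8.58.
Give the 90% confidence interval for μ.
(91.64, 96.16)

t-interval (σ unknown):
df = n - 1 = 40
t* = 1.684 for 90% confidence

Margin of error = t* · s/√n = 1.684 · 8.58/√41 = 2.26

CI: (91.64, 96.16)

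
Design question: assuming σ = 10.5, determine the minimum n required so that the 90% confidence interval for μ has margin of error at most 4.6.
n ≥ 15

For margin E ≤ 4.6:
n ≥ (z* · σ / E)²
n ≥ (1.645 · 10.5 / 4.6)²
n ≥ 14.10

Minimum n = 15 (rounding up)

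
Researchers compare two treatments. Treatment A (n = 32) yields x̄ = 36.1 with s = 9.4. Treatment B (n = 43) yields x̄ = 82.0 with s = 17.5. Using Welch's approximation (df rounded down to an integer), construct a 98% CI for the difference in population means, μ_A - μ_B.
(-53.39, -38.41)

Difference: x̄₁ - x̄₂ = -45.90
SE = √(s₁²/n₁ + s₂²/n₂) = √(9.4²/32 + 17.5²/43) = 3.1438
df = 67.20 → 67 (Welch–Satterthwaite, rounded down)
t* = 2.383

CI: -45.90 ± 2.383 · 3.1438 = -45.90 ± 7.49 = (-53.39, -38.41)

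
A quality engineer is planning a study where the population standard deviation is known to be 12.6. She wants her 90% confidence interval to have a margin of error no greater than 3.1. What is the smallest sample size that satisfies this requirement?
n ≥ 45

For margin E ≤ 3.1:
n ≥ (z* · σ / E)²
n ≥ (1.645 · 12.6 / 3.1)²
n ≥ 44.70

Minimum n = 45 (rounding up)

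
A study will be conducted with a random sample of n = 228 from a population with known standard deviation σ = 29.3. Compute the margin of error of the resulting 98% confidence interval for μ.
Margin of error = 4.51

Margin of error = z* · σ/√n
= 2.326 · 29.3/√228
= 2.326 · 29.3/15.0997
= 4.51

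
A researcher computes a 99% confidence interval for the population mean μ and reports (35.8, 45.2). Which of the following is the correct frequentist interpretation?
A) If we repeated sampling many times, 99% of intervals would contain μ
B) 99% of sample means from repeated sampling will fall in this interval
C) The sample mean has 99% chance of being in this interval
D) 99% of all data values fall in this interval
A

A) Correct — this is the frequentist long-run coverage interpretation.
B) Wrong — coverage applies to intervals containing μ, not to future x̄ values.
C) Wrong — x̄ is observed and sits in the interval by construction.
D) Wrong — a CI is about the parameter μ, not individual data values.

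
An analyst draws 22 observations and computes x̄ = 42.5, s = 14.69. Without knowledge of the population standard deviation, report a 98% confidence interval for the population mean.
(34.61, 50.39)

t-interval (σ unknown):
df = n - 1 = 21
t* = 2.518 for 98% confidence

Margin of error = t* · s/√n = 2.518 · 14.69/√22 = 7.89

CI: (34.61, 50.39)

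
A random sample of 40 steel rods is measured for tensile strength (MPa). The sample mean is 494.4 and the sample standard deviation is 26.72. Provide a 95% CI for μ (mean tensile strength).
(485.85, 502.95)

t-interval (σ unknown):
df = n - 1 = 39
t* = 2.023 for 95% confidence

Margin of error = t* · s/√n = 2.023 · 26.72/√40 = 8.55

CI: (485.85, 502.95)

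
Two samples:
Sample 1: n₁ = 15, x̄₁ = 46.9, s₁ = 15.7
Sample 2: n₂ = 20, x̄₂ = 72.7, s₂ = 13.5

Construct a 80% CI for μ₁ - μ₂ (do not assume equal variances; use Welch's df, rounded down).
(-32.44, -19.16)

Difference: x̄₁ - x̄₂ = -25.80
SE = √(s₁²/n₁ + s₂²/n₂) = √(15.7²/15 + 13.5²/20) = 5.0542
df = 27.58 → 27 (Welch–Satterthwaite, rounded down)
t* = 1.314

CI: -25.80 ± 1.314 · 5.0542 = -25.80 ± 6.64 = (-32.44, -19.16)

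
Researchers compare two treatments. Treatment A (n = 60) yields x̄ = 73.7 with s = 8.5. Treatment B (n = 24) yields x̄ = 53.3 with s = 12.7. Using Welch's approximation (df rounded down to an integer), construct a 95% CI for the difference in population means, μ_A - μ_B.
(14.66, 26.14)

Difference: x̄₁ - x̄₂ = 20.40
SE = √(s₁²/n₁ + s₂²/n₂) = √(8.5²/60 + 12.7²/24) = 2.8151
df = 31.59 → 31 (Welch–Satterthwaite, rounded down)
t* = 2.040

CI: 20.40 ± 2.040 · 2.8151 = 20.40 ± 5.74 = (14.66, 26.14)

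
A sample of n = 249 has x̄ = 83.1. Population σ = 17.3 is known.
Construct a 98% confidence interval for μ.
(80.55, 85.65)

z-interval (σ known):
z* = 2.326 for 98% confidence

Margin of error = z* · σ/√n = 2.326 · 17.3/√249 = 2.55

CI: (83.1 - 2.55, 83.1 + 2.55) = (80.55, 85.65)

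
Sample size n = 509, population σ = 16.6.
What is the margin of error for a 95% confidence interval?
Margin of error = 1.44

Margin of error = z* · σ/√n
= 1.960 · 16.6/√509
= 1.960 · 16.6/22.5610
= 1.44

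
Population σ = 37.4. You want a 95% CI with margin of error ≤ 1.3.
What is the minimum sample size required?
n ≥ 3180

For margin E ≤ 1.3:
n ≥ (z* · σ / E)²
n ≥ (1.960 · 37.4 / 1.3)²
n ≥ 3179.57

Minimum n = 3180 (rounding up)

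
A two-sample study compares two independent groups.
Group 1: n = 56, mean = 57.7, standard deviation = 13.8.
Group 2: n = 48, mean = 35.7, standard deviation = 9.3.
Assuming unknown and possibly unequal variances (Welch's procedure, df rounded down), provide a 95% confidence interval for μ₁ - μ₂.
(17.47, 26.53)

Difference: x̄₁ - x̄₂ = 22.00
SE = √(s₁²/n₁ + s₂²/n₂) = √(13.8²/56 + 9.3²/48) = 2.2809
df = 96.89 → 96 (Welch–Satterthwaite, rounded down)
t* = 1.985

CI: 22.00 ± 1.985 · 2.2809 = 22.00 ± 4.53 = (17.47, 26.53)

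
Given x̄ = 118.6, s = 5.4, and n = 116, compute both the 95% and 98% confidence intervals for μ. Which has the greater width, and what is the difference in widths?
98% CI is wider by 0.38

df = 115
95% CI: t* = 1.981, (117.61, 119.59), width = 2 · t* · s/√n = 1.99
98% CI: t* = 2.359, (117.42, 119.78), width = 2 · t* · s/√n = 2.37

The 98% CI is wider by 2.37 - 1.99 = 0.38.
Higher confidence requires a wider interval.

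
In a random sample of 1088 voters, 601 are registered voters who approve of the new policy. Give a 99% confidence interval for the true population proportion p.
(0.514, 0.591)

Proportion CI:
p̂ = 601/1088 = 0.55239
SE = √(p̂(1-p̂)/n) = √(0.55239 · 0.44761 / 1088) = 0.01508

z* = 2.576
Margin = z* · SE = 2.576 · 0.01508 = 0.0388

CI: 0.55239 ± 0.0388 = (0.514, 0.591)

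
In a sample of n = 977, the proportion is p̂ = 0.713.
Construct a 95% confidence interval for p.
(0.685, 0.741)

Proportion CI:
SE = √(p̂(1-p̂)/n) = √(0.713 · 0.287 / 977) = 0.01447

z* = 1.960
Margin = z* · SE = 1.960 · 0.01447 = 0.0284

CI: 0.713 ± 0.0284 = (0.685, 0.741)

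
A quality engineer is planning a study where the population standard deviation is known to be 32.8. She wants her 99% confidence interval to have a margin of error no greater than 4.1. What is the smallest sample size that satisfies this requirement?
n ≥ 425

For margin E ≤ 4.1:
n ≥ (z* · σ / E)²
n ≥ (2.576 · 32.8 / 4.1)²
n ≥ 424.69

Minimum n = 425 (rounding up)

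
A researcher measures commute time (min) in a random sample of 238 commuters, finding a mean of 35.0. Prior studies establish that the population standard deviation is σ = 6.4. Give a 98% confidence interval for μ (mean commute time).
(34.04, 35.96)

z-interval (σ known):
z* = 2.326 for 98% confidence

Margin of error = z* · σ/√n = 2.326 · 6.4/√238 = 0.96

CI: (35.0 - 0.96, 35.0 + 0.96) = (34.04, 35.96)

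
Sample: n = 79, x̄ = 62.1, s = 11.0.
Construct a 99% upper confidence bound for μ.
μ ≤ 65.04

Upper bound (one-sided):
t* = 2.375 (one-sided for 99%)
Upper bound = x̄ + t* · s/√n = 62.1 + 2.375 · 11.0/√79 = 65.04

We are 99% confident that μ ≤ 65.04.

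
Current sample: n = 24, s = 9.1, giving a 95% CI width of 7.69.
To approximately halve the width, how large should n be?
n ≈ 96

CI width ∝ 1/√n
To reduce width by factor 2, need √n to grow by 2 → need 2² = 4 times as many samples.

Current: n = 24, width = 7.69
New: n = 96, width ≈ 3.69

Width reduced by factor of 7.69/3.69 = 2.08.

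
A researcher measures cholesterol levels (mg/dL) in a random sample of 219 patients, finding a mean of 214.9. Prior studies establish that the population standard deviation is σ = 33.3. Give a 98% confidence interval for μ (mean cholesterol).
(209.67, 220.13)

z-interval (σ known):
z* = 2.326 for 98% confidence

Margin of error = z* · σ/√n = 2.326 · 33.3/√219 = 5.23

CI: (214.9 - 5.23, 214.9 + 5.23) = (209.67, 220.13)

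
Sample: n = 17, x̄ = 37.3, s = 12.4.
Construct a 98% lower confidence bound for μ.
μ ≥ 30.58

Lower bound (one-sided):
t* = 2.235 (one-sided for 98%)
Lower bound = x̄ - t* · s/√n = 37.3 - 2.235 · 12.4/√17 = 30.58

We are 98% confident that μ ≥ 30.58.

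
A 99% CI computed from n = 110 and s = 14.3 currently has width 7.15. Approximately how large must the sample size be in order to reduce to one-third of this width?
n ≈ 990

CI width ∝ 1/√n
To reduce width by factor 3, need √n to grow by 3 → need 3² = 9 times as many samples.

Current: n = 110, width = 7.15
New: n = 990, width ≈ 2.35

Width reduced by factor of 7.15/2.35 = 3.04.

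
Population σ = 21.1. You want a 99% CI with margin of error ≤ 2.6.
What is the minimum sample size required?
n ≥ 438

For margin E ≤ 2.6:
n ≥ (z* · σ / E)²
n ≥ (2.576 · 21.1 / 2.6)²
n ≥ 437.03

Minimum n = 438 (rounding up)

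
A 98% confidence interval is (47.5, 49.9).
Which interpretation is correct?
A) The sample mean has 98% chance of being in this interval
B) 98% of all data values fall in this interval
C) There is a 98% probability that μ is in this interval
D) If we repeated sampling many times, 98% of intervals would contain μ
D

A) Wrong — x̄ is observed and sits in the interval by construction.
B) Wrong — a CI is about the parameter μ, not individual data values.
C) Wrong — μ is fixed; the randomness lives in the interval, not in μ.
D) Correct — this is the frequentist long-run coverage interpretation.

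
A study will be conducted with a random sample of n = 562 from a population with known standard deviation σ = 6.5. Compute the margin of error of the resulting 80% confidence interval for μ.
Margin of error = 0.35

Margin of error = z* · σ/√n
= 1.282 · 6.5/√562
= 1.282 · 6.5/23.7065
= 0.35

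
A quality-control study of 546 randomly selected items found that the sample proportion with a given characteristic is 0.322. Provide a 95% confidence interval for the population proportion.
(0.283, 0.361)

Proportion CI:
SE = √(p̂(1-p̂)/n) = √(0.322 · 0.678 / 546) = 0.02000

z* = 1.960
Margin = z* · SE = 1.960 · 0.02000 = 0.0392

CI: 0.322 ± 0.0392 = (0.283, 0.361)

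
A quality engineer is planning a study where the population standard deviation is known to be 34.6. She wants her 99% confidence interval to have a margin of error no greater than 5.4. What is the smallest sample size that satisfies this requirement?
n ≥ 273

For margin E ≤ 5.4:
n ≥ (z* · σ / E)²
n ≥ (2.576 · 34.6 / 5.4)²
n ≥ 272.43

Minimum n = 273 (rounding up)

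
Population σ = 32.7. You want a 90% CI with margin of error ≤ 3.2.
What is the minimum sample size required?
n ≥ 283

For margin E ≤ 3.2:
n ≥ (z* · σ / E)²
n ≥ (1.645 · 32.7 / 3.2)²
n ≥ 282.57

Minimum n = 283 (rounding up)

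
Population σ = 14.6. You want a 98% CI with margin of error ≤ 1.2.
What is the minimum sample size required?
n ≥ 801

For margin E ≤ 1.2:
n ≥ (z* · σ / E)²
n ≥ (2.326 · 14.6 / 1.2)²
n ≥ 800.87

Minimum n = 801 (rounding up)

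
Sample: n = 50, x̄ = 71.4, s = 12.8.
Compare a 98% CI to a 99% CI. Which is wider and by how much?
99% CI is wider by 0.99

df = 49
98% CI: t* = 2.405, (67.05, 75.75), width = 2 · t* · s/√n = 8.71
99% CI: t* = 2.680, (66.55, 76.25), width = 2 · t* · s/√n = 9.70

The 99% CI is wider by 9.70 - 8.71 = 0.99.
Higher confidence requires a wider interval.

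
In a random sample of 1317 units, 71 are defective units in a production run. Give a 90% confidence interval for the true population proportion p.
(0.044, 0.064)

Proportion CI:
p̂ = 71/1317 = 0.05391
SE = √(p̂(1-p̂)/n) = √(0.05391 · 0.94609 / 1317) = 0.00622

z* = 1.645
Margin = z* · SE = 1.645 · 0.00622 = 0.0102

CI: 0.05391 ± 0.0102 = (0.044, 0.064)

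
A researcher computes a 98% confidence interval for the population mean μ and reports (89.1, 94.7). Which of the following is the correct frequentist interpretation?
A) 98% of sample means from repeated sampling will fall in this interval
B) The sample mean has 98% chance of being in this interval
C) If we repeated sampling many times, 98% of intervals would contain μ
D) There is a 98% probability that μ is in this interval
C

A) Wrong — coverage applies to intervals containing μ, not to future x̄ values.
B) Wrong — x̄ is observed and sits in the interval by construction.
C) Correct — this is the frequentist long-run coverage interpretation.
D) Wrong — μ is fixed; the randomness lives in the interval, not in μ.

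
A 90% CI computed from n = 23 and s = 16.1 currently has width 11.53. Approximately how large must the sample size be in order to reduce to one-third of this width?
n ≈ 207

CI width ∝ 1/√n
To reduce width by factor 3, need √n to grow by 3 → need 3² = 9 times as many samples.

Current: n = 23, width = 11.53
New: n = 207, width ≈ 3.70

Width reduced by factor of 11.53/3.70 = 3.12.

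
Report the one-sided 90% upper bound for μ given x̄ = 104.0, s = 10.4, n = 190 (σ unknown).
μ ≤ 104.97

Upper bound (one-sided):
t* = 1.286 (one-sided for 90%)
Upper bound = x̄ + t* · s/√n = 104.0 + 1.286 · 10.4/√190 = 104.97

We are 90% confident that μ ≤ 104.97.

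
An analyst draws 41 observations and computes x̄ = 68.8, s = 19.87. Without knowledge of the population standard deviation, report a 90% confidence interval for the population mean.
(63.57, 74.03)

t-interval (σ unknown):
df = n - 1 = 40
t* = 1.684 for 90% confidence

Margin of error = t* · s/√n = 1.684 · 19.87/√41 = 5.23

CI: (63.57, 74.03)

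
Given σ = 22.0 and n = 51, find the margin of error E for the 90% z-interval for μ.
Margin of error = 5.07

Margin of error = z* · σ/√n
= 1.645 · 22.0/√51
= 1.645 · 22.0/7.1414
= 5.07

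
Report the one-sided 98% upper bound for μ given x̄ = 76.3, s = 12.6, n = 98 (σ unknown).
μ ≤ 78.95

Upper bound (one-sided):
t* = 2.082 (one-sided for 98%)
Upper bound = x̄ + t* · s/√n = 76.3 + 2.082 · 12.6/√98 = 78.95

We are 98% confident that μ ≤ 78.95.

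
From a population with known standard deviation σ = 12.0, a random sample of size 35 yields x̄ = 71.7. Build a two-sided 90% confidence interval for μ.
(68.36, 75.04)

z-interval (σ known):
z* = 1.645 for 90% confidence

Margin of error = z* · σ/√n = 1.645 · 12.0/√35 = 3.34

CI: (71.7 - 3.34, 71.7 + 3.34) = (68.36, 75.04)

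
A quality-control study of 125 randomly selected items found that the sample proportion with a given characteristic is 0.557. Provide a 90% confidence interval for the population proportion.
(0.484, 0.630)

Proportion CI:
SE = √(p̂(1-p̂)/n) = √(0.557 · 0.443 / 125) = 0.04443

z* = 1.645
Margin = z* · SE = 1.645 · 0.04443 = 0.0731

CI: 0.557 ± 0.0731 = (0.484, 0.630)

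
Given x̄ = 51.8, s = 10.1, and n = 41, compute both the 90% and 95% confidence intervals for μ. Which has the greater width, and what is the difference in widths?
95% CI is wider by 1.07

df = 40
90% CI: t* = 1.684, (49.14, 54.46), width = 2 · t* · s/√n = 5.31
95% CI: t* = 2.021, (48.61, 54.99), width = 2 · t* · s/√n = 6.38

The 95% CI is wider by 6.38 - 5.31 = 1.07.
Higher confidence requires a wider interval.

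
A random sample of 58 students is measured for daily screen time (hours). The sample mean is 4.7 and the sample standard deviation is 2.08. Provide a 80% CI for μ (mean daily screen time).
(4.35, 5.05)

t-interval (σ unknown):
df = n - 1 = 57
t* = 1.297 for 80% confidence

Margin of error = t* · s/√n = 1.297 · 2.08/√58 = 0.35

CI: (4.35, 5.05)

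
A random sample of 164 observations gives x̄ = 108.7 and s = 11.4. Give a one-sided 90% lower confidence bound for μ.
μ ≥ 107.55

Lower bound (one-sided):
t* = 1.287 (one-sided for 90%)
Lower bound = x̄ - t* · s/√n = 108.7 - 1.287 · 11.4/√164 = 107.55

We are 90% confident that μ ≥ 107.55.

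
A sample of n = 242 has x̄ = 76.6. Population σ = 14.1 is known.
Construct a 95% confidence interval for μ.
(74.82, 78.38)

z-interval (σ known):
z* = 1.960 for 95% confidence

Margin of error = z* · σ/√n = 1.960 · 14.1/√242 = 1.78

CI: (76.6 - 1.78, 76.6 + 1.78) = (74.82, 78.38)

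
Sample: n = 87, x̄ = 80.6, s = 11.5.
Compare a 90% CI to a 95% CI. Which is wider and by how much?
95% CI is wider by 0.80

df = 86
90% CI: t* = 1.663, (78.55, 82.65), width = 2 · t* · s/√n = 4.10
95% CI: t* = 1.988, (78.15, 83.05), width = 2 · t* · s/√n = 4.90

The 95% CI is wider by 4.90 - 4.10 = 0.80.
Higher confidence requires a wider interval.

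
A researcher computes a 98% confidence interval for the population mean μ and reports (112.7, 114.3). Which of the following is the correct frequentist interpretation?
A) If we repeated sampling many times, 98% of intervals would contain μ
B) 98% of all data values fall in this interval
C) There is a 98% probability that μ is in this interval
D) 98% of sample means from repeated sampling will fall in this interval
A

A) Correct — this is the frequentist long-run coverage interpretation.
B) Wrong — a CI is about the parameter μ, not individual data values.
C) Wrong — μ is fixed; the randomness lives in the interval, not in μ.
D) Wrong — coverage applies to intervals containing μ, not to future x̄ values.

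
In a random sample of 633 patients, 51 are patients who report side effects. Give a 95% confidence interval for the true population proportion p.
(0.059, 0.102)

Proportion CI:
p̂ = 51/633 = 0.08057
SE = √(p̂(1-p̂)/n) = √(0.08057 · 0.91943 / 633) = 0.01082

z* = 1.960
Margin = z* · SE = 1.960 · 0.01082 = 0.0212

CI: 0.08057 ± 0.0212 = (0.059, 0.102)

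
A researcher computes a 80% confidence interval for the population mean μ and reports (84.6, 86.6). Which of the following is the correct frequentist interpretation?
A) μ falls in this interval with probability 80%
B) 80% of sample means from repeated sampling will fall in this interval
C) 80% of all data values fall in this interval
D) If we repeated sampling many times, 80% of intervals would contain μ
D

A) Wrong — μ is fixed; the randomness lives in the interval, not in μ.
B) Wrong — coverage applies to intervals containing μ, not to future x̄ values.
C) Wrong — a CI is about the parameter μ, not individual data values.
D) Correct — this is the frequentist long-run coverage interpretation.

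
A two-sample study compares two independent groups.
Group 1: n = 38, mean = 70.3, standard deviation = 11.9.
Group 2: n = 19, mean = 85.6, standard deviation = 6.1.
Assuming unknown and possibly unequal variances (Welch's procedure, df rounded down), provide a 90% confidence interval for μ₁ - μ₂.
(-19.29, -11.31)

Difference: x̄₁ - x̄₂ = -15.30
SE = √(s₁²/n₁ + s₂²/n₂) = √(11.9²/38 + 6.1²/19) = 2.3843
df = 54.93 → 54 (Welch–Satterthwaite, rounded down)
t* = 1.674

CI: -15.30 ± 1.674 · 2.3843 = -15.30 ± 3.99 = (-19.29, -11.31)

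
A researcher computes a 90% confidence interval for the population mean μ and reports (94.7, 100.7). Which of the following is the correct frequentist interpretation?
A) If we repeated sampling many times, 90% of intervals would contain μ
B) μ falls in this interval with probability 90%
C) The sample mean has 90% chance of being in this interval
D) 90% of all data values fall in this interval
A

A) Correct — this is the frequentist long-run coverage interpretation.
B) Wrong — μ is fixed; the randomness lives in the interval, not in μ.
C) Wrong — x̄ is observed and sits in the interval by construction.
D) Wrong — a CI is about the parameter μ, not individual data values.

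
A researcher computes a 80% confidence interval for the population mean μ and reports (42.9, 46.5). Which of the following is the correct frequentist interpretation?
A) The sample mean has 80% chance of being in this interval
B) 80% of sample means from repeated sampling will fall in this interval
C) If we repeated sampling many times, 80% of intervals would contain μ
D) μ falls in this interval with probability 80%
C

A) Wrong — x̄ is observed and sits in the interval by construction.
B) Wrong — coverage applies to intervals containing μ, not to future x̄ values.
C) Correct — this is the frequentist long-run coverage interpretation.
D) Wrong — μ is fixed; the randomness lives in the interval, not in μ.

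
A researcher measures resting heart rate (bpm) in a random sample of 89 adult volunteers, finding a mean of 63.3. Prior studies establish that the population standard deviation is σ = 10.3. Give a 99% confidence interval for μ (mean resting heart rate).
(60.49, 66.11)

z-interval (σ known):
z* = 2.576 for 99% confidence

Margin of error = z* · σ/√n = 2.576 · 10.3/√89 = 2.81

CI: (63.3 - 2.81, 63.3 + 2.81) = (60.49, 66.11)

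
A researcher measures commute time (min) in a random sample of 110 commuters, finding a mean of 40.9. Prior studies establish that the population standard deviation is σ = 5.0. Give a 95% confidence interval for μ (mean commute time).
(39.97, 41.83)

z-interval (σ known):
z* = 1.960 for 95% confidence

Margin of error = z* · σ/√n = 1.960 · 5.0/√110 = 0.93

CI: (40.9 - 0.93, 40.9 + 0.93) = (39.97, 41.83)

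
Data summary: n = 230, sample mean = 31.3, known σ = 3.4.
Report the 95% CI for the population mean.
(30.86, 31.74)

z-interval (σ known):
z* = 1.960 for 95% confidence

Margin of error = z* · σ/√n = 1.960 · 3.4/√230 = 0.44

CI: (31.3 - 0.44, 31.3 + 0.44) = (30.86, 31.74)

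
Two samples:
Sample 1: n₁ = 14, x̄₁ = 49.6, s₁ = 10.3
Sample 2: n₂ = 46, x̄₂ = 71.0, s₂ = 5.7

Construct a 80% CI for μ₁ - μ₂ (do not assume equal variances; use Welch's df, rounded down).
(-25.26, -17.54)

Difference: x̄₁ - x̄₂ = -21.40
SE = √(s₁²/n₁ + s₂²/n₂) = √(10.3²/14 + 5.7²/46) = 2.8782
df = 15.50 → 15 (Welch–Satterthwaite, rounded down)
t* = 1.341

CI: -21.40 ± 1.341 · 2.8782 = -21.40 ± 3.86 = (-25.26, -17.54)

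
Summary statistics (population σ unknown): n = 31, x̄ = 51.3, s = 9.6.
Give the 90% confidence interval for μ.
(48.37, 54.23)

t-interval (σ unknown):
df = n - 1 = 30
t* = 1.697 for 90% confidence

Margin of error = t* · s/√n = 1.697 · 9.6/√31 = 2.93

CI: (48.37, 54.23)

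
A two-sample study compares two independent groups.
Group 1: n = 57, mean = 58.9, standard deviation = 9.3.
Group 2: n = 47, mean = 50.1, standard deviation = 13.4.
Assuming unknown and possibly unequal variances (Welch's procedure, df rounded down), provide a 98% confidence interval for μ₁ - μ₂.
(3.32, 14.28)

Difference: x̄₁ - x̄₂ = 8.80
SE = √(s₁²/n₁ + s₂²/n₂) = √(9.3²/57 + 13.4²/47) = 2.3104
df = 79.50 → 79 (Welch–Satterthwaite, rounded down)
t* = 2.374

CI: 8.80 ± 2.374 · 2.3104 = 8.80 ± 5.48 = (3.32, 14.28)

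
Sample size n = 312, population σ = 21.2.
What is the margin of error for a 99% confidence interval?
Margin of error = 3.09

Margin of error = z* · σ/√n
= 2.576 · 21.2/√312
= 2.576 · 21.2/17.6635
= 3.09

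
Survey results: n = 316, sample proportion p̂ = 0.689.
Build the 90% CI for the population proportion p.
(0.646, 0.732)

Proportion CI:
SE = √(p̂(1-p̂)/n) = √(0.689 · 0.311 / 316) = 0.02604

z* = 1.645
Margin = z* · SE = 1.645 · 0.02604 = 0.0428

CI: 0.689 ± 0.0428 = (0.646, 0.732)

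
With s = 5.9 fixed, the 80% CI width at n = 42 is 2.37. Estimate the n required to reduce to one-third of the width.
n ≈ 378

CI width ∝ 1/√n
To reduce width by factor 3, need √n to grow by 3 → need 3² = 9 times as many samples.

Current: n = 42, width = 2.37
New: n = 378, width ≈ 0.78

Width reduced by factor of 2.37/0.78 = 3.04.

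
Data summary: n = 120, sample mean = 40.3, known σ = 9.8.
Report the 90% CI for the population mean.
(38.83, 41.77)

z-interval (σ known):
z* = 1.645 for 90% confidence

Margin of error = z* · σ/√n = 1.645 · 9.8/√120 = 1.47

CI: (40.3 - 1.47, 40.3 + 1.47) = (38.83, 41.77)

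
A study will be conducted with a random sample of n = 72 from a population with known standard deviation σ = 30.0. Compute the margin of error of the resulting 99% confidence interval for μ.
Margin of error = 9.11

Margin of error = z* · σ/√n
= 2.576 · 30.0/√72
= 2.576 · 30.0/8.4853
= 9.11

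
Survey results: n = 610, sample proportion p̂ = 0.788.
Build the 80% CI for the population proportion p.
(0.767, 0.809)

Proportion CI:
SE = √(p̂(1-p̂)/n) = √(0.788 · 0.212 / 610) = 0.01655

z* = 1.282
Margin = z* · SE = 1.282 · 0.01655 = 0.0212

CI: 0.788 ± 0.0212 = (0.767, 0.809)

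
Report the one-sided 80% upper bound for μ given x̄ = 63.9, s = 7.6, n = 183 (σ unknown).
μ ≤ 64.37

Upper bound (one-sided):
t* = 0.844 (one-sided for 80%)
Upper bound = x̄ + t* · s/√n = 63.9 + 0.844 · 7.6/√183 = 64.37

We are 80% confident that μ ≤ 64.37.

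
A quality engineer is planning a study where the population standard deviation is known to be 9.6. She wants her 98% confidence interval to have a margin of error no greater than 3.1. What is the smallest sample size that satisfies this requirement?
n ≥ 52

For margin E ≤ 3.1:
n ≥ (z* · σ / E)²
n ≥ (2.326 · 9.6 / 3.1)²
n ≥ 51.88

Minimum n = 52 (rounding up)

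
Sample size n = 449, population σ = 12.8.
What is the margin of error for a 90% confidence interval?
Margin of error = 0.99

Margin of error = z* · σ/√n
= 1.645 · 12.8/√449
= 1.645 · 12.8/21.1896
= 0.99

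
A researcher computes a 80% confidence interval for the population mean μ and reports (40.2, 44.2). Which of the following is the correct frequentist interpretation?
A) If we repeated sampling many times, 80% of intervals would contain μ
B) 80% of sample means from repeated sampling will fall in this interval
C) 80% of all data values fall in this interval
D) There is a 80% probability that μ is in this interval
A

A) Correct — this is the frequentist long-run coverage interpretation.
B) Wrong — coverage applies to intervals containing μ, not to future x̄ values.
C) Wrong — a CI is about the parameter μ, not individual data values.
D) Wrong — μ is fixed; the randomness lives in the interval, not in μ.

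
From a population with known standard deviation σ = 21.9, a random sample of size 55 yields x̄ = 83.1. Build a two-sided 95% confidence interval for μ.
(77.31, 88.89)

z-interval (σ known):
z* = 1.960 for 95% confidence

Margin of error = z* · σ/√n = 1.960 · 21.9/√55 = 5.79

CI: (83.1 - 5.79, 83.1 + 5.79) = (77.31, 88.89)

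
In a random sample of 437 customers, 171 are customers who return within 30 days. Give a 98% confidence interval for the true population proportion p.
(0.337, 0.446)

Proportion CI:
p̂ = 171/437 = 0.39130
SE = √(p̂(1-p̂)/n) = √(0.39130 · 0.60870 / 437) = 0.02335

z* = 2.326
Margin = z* · SE = 2.326 · 0.02335 = 0.0543

CI: 0.39130 ± 0.0543 = (0.337, 0.446)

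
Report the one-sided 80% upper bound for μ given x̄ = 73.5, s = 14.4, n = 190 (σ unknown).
μ ≤ 74.38

Upper bound (one-sided):
t* = 0.844 (one-sided for 80%)
Upper bound = x̄ + t* · s/√n = 73.5 + 0.844 · 14.4/√190 = 74.38

We are 80% confident that μ ≤ 74.38.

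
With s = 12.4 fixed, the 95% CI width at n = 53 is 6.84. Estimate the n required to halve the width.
n ≈ 212

CI width ∝ 1/√n
To reduce width by factor 2, need √n to grow by 2 → need 2² = 4 times as many samples.

Current: n = 53, width = 6.84
New: n = 212, width ≈ 3.36

Width reduced by factor of 6.84/3.36 = 2.04.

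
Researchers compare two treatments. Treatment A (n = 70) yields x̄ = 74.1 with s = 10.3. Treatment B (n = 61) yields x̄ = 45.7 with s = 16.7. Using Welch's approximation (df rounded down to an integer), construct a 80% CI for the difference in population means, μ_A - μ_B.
(25.22, 31.58)

Difference: x̄₁ - x̄₂ = 28.40
SE = √(s₁²/n₁ + s₂²/n₂) = √(10.3²/70 + 16.7²/61) = 2.4673
df = 97.09 → 97 (Welch–Satterthwaite, rounded down)
t* = 1.290

CI: 28.40 ± 1.290 · 2.4673 = 28.40 ± 3.18 = (25.22, 31.58)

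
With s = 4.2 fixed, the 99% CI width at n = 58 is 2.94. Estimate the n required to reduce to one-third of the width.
n ≈ 522

CI width ∝ 1/√n
To reduce width by factor 3, need √n to grow by 3 → need 3² = 9 times as many samples.

Current: n = 58, width = 2.94
New: n = 522, width ≈ 0.95

Width reduced by factor of 2.94/0.95 = 3.09.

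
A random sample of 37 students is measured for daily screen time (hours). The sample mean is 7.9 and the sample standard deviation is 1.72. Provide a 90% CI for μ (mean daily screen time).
(7.42, 8.38)

t-interval (σ unknown):
df = n - 1 = 36
t* = 1.688 for 90% confidence

Margin of error = t* · s/√n = 1.688 · 1.72/√37 = 0.48

CI: (7.42, 8.38)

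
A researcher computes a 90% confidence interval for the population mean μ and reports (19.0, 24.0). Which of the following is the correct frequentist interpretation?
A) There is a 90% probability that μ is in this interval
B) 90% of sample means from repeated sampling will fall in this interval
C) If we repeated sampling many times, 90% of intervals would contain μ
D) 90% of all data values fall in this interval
C

A) Wrong — μ is fixed; the randomness lives in the interval, not in μ.
B) Wrong — coverage applies to intervals containing μ, not to future x̄ values.
C) Correct — this is the frequentist long-run coverage interpretation.
D) Wrong — a CI is about the parameter μ, not individual data values.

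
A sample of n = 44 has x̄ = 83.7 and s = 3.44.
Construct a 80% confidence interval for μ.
(83.02, 84.38)

t-interval (σ unknown):
df = n - 1 = 43
t* = 1.302 for 80% confidence

Margin of error = t* · s/√n = 1.302 · 3.44/√44 = 0.68

CI: (83.02, 84.38)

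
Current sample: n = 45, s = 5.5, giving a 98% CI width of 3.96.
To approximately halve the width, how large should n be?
n ≈ 180

CI width ∝ 1/√n
To reduce width by factor 2, need √n to grow by 2 → need 2² = 4 times as many samples.

Current: n = 45, width = 3.96
New: n = 180, width ≈ 1.92

Width reduced by factor of 3.96/1.92 = 2.06.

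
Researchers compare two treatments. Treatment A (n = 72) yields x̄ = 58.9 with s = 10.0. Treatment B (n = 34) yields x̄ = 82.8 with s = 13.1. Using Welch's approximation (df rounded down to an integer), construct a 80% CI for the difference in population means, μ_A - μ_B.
(-27.19, -20.61)

Difference: x̄₁ - x̄₂ = -23.90
SE = √(s₁²/n₁ + s₂²/n₂) = √(10.0²/72 + 13.1²/34) = 2.5370
df = 51.84 → 51 (Welch–Satterthwaite, rounded down)
t* = 1.298

CI: -23.90 ± 1.298 · 2.5370 = -23.90 ± 3.29 = (-27.19, -20.61)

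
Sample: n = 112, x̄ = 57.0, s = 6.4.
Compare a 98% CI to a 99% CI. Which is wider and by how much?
99% CI is wider by 0.32

df = 111
98% CI: t* = 2.360, (55.57, 58.43), width = 2 · t* · s/√n = 2.85
99% CI: t* = 2.621, (55.41, 58.59), width = 2 · t* · s/√n = 3.17

The 99% CI is wider by 3.17 - 2.85 = 0.32.
Higher confidence requires a wider interval.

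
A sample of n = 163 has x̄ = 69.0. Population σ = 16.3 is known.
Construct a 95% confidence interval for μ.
(66.50, 71.50)

z-interval (σ known):
z* = 1.960 for 95% confidence

Margin of error = z* · σ/√n = 1.960 · 16.3/√163 = 2.50

CI: (69.0 - 2.50, 69.0 + 2.50) = (66.50, 71.50)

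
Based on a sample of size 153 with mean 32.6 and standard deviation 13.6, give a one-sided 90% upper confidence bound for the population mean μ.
μ ≤ 34.02

Upper bound (one-sided):
t* = 1.287 (one-sided for 90%)
Upper bound = x̄ + t* · s/√n = 32.6 + 1.287 · 13.6/√153 = 34.02

We are 90% confident that μ ≤ 34.02.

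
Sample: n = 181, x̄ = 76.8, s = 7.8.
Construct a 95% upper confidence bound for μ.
μ ≤ 77.76

Upper bound (one-sided):
t* = 1.653 (one-sided for 95%)
Upper bound = x̄ + t* · s/√n = 76.8 + 1.653 · 7.8/√181 = 77.76

We are 95% confident that μ ≤ 77.76.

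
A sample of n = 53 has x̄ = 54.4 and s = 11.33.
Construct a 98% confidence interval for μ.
(50.66, 58.14)

t-interval (σ unknown):
df = n - 1 = 52
t* = 2.400 for 98% confidence

Margin of error = t* · s/√n = 2.400 · 11.33/√53 = 3.74

CI: (50.66, 58.14)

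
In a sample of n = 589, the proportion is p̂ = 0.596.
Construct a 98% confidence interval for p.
(0.549, 0.643)

Proportion CI:
SE = √(p̂(1-p̂)/n) = √(0.596 · 0.404 / 589) = 0.02022

z* = 2.326
Margin = z* · SE = 2.326 · 0.02022 = 0.0470

CI: 0.596 ± 0.0470 = (0.549, 0.643)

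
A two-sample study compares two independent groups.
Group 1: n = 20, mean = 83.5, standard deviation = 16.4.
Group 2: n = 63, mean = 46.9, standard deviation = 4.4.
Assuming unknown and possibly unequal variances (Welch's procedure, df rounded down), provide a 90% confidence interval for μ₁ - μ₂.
(30.19, 43.01)

Difference: x̄₁ - x̄₂ = 36.60
SE = √(s₁²/n₁ + s₂²/n₂) = √(16.4²/20 + 4.4²/63) = 3.7088
df = 19.88 → 19 (Welch–Satterthwaite, rounded down)
t* = 1.729

CI: 36.60 ± 1.729 · 3.7088 = 36.60 ± 6.41 = (30.19, 43.01)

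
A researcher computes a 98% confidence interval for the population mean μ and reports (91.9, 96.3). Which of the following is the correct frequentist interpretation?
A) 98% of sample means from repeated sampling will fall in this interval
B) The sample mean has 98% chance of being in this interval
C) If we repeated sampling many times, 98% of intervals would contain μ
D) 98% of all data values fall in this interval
C

A) Wrong — coverage applies to intervals containing μ, not to future x̄ values.
B) Wrong — x̄ is observed and sits in the interval by construction.
C) Correct — this is the frequentist long-run coverage interpretation.
D) Wrong — a CI is about the parameter μ, not individual data values.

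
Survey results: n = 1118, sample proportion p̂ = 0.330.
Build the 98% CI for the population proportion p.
(0.297, 0.363)

Proportion CI:
SE = √(p̂(1-p̂)/n) = √(0.330 · 0.670 / 1118) = 0.01406

z* = 2.326
Margin = z* · SE = 2.326 · 0.01406 = 0.0327

CI: 0.330 ± 0.0327 = (0.297, 0.363)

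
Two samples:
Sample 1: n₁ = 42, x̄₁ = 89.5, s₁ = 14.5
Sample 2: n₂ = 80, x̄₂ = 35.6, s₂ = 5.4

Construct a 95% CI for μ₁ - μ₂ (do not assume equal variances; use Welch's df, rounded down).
(49.24, 58.56)

Difference: x̄₁ - x̄₂ = 53.90
SE = √(s₁²/n₁ + s₂²/n₂) = √(14.5²/42 + 5.4²/80) = 2.3174
df = 47.06 → 47 (Welch–Satterthwaite, rounded down)
t* = 2.012

CI: 53.90 ± 2.012 · 2.3174 = 53.90 ± 4.66 = (49.24, 58.56)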